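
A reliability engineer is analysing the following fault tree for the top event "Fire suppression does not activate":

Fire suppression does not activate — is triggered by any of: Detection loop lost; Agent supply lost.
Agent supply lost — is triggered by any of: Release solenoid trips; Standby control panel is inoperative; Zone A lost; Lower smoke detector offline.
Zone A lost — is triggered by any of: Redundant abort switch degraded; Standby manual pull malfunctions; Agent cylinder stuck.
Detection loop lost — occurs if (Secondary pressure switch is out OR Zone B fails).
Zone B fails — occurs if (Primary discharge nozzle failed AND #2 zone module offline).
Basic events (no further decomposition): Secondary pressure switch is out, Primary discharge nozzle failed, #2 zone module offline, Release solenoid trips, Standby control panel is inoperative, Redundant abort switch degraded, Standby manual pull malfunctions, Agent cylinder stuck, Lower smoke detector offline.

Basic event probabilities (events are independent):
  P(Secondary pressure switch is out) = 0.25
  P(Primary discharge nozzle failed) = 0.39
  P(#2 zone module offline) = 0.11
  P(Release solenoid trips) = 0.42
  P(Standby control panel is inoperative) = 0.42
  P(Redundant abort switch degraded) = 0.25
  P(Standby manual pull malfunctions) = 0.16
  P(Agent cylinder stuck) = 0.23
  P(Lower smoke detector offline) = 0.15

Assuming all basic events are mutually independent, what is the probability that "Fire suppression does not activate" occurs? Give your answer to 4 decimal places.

P(Zone B fails) [AND] = 0.39 × 0.11 = 0.042900
P(Detection loop lost) [OR] = 1 − (1−0.25) × (1−0.042900) = 0.282175
P(Zone A lost) [OR] = 1 − (1−0.25) × (1−0.16) × (1−0.23) = 0.514900
P(Agent supply lost) [OR] = 1 − (1−0.42) × (1−0.42) × (1−0.514900) × (1−0.15) = 0.861291
P(Fire suppression does not activate) [OR] = 1 − (1−0.282175) × (1−0.861291) = 0.900431
Rounded to 4 decimal places: P(Fire suppression does not activate) ≈ 0.9004.

0.9004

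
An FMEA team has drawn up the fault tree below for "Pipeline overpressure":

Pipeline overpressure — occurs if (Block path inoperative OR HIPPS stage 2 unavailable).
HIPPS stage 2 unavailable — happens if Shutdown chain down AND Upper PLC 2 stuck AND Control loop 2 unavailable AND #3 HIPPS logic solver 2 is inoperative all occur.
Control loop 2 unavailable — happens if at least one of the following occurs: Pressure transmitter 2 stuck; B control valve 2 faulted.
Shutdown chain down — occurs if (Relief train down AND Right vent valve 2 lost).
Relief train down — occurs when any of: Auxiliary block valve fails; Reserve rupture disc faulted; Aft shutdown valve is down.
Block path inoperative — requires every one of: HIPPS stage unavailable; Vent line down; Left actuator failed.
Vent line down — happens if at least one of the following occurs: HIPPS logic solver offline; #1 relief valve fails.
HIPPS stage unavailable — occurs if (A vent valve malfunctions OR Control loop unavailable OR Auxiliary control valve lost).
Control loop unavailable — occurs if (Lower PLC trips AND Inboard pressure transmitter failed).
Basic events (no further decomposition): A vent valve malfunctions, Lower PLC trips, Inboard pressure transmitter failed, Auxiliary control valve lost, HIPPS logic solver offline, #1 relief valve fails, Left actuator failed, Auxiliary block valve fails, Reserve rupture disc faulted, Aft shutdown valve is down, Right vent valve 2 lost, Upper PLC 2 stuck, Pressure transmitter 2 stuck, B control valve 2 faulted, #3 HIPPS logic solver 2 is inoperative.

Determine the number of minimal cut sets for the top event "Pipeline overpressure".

Control loop unavailable [AND]: one cut set from each child combined → 1 × 1 = 1 cut set(s).
HIPPS stage unavailable [OR]: union of children's cut sets → 3 cut set(s).
Vent line down [OR]: union of children's cut sets → 2 cut set(s).
Block path inoperative [AND]: one cut set from each child combined → 3 × 2 × 1 = 6 cut set(s).
Relief train down [OR]: union of children's cut sets → 3 cut set(s).
Shutdown chain down [AND]: one cut set from each child combined → 3 × 1 = 3 cut set(s).
Control loop 2 unavailable [OR]: union of children's cut sets → 2 cut set(s).
HIPPS stage 2 unavailable [AND]: one cut set from each child combined → 3 × 1 × 2 × 1 = 6 cut set(s).
Pipeline overpressure [OR]: union of children's cut sets → 12 cut set(s).

12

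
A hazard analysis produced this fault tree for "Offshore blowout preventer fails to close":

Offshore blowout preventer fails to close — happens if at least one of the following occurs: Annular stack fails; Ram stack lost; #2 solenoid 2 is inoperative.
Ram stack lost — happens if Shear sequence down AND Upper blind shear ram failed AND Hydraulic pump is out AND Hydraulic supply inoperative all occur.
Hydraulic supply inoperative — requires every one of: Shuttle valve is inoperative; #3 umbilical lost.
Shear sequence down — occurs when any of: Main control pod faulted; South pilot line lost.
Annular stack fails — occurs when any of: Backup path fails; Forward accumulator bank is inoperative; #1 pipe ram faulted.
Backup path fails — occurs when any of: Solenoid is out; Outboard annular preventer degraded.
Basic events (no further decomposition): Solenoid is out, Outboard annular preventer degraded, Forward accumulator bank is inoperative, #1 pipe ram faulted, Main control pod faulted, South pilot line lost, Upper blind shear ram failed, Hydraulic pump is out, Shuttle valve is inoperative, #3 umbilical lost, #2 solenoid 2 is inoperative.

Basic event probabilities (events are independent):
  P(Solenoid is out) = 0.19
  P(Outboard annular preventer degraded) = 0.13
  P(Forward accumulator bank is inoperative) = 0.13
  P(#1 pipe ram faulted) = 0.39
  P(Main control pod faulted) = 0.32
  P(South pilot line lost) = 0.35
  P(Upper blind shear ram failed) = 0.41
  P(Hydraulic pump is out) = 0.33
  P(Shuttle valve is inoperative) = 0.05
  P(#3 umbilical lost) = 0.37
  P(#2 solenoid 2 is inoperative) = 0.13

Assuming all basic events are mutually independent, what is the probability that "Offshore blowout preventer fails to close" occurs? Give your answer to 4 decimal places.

P(Backup path fails) [OR] = 1 − (1−0.19) × (1−0.13) = 0.295300
P(Annular stack fails) [OR] = 1 − (1−0.295300) × (1−0.13) × (1−0.39) = 0.626016
P(Shear sequence down) [OR] = 1 − (1−0.32) × (1−0.35) = 0.558000
P(Hydraulic supply inoperative) [AND] = 0.05 × 0.37 = 0.018500
P(Ram stack lost) [AND] = 0.558000 × 0.41 × 0.33 × 0.018500 = 0.001397
P(Offshore blowout preventer fails to close) [OR] = 1 − (1−0.626016) × (1−0.001397) × (1−0.13) = 0.675088
Rounded to 4 decimal places: P(Offshore blowout preventer fails to close) ≈ 0.6751.

0.6751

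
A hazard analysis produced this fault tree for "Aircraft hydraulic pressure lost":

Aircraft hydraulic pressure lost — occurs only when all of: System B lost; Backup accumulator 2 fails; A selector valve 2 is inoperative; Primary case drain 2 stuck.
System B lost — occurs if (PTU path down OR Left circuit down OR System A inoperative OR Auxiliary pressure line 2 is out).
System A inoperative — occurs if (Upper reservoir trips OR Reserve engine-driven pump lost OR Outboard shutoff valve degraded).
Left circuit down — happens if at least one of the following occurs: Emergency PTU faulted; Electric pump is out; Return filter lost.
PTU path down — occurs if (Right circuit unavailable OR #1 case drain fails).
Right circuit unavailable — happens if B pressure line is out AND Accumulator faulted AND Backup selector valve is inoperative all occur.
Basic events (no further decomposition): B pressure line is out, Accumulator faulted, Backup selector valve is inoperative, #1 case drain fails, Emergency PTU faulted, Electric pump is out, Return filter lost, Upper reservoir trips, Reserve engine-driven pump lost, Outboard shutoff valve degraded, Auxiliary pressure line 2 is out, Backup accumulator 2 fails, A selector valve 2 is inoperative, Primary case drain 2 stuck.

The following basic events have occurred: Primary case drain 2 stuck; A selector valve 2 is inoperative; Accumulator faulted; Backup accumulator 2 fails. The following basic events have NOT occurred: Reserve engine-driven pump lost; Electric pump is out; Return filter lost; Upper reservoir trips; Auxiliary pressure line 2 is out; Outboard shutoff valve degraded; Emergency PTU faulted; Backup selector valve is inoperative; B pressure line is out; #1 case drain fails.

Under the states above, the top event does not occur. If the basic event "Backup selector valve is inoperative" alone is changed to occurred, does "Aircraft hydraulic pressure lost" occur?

No

Counterfactual: set "Backup selector valve is inoperative" to occurred.
Right circuit unavailable [AND]: B pressure line is out=not, Accumulator faulted=occurs, Backup selector valve is inoperative=occurs → not all inputs occur → does not occur.
PTU path down [OR]: Right circuit unavailable=not, #1 case drain fails=not → no input occurs → does not occur.
Left circuit down [OR]: Emergency PTU faulted=not, Electric pump is out=not, Return filter lost=not → no input occurs → does not occur.
System A inoperative [OR]: Upper reservoir trips=not, Reserve engine-driven pump lost=not, Outboard shutoff valve degraded=not → no input occurs → does not occur.
System B lost [OR]: PTU path down=not, Left circuit down=not, System A inoperative=not, Auxiliary pressure line 2 is out=not → no input occurs → does not occur.
Aircraft hydraulic pressure lost [AND]: System B lost=not, Backup accumulator 2 fails=occurs, A selector valve 2 is inoperative=occurs, Primary case drain 2 stuck=occurs → not all inputs occur → does not occur.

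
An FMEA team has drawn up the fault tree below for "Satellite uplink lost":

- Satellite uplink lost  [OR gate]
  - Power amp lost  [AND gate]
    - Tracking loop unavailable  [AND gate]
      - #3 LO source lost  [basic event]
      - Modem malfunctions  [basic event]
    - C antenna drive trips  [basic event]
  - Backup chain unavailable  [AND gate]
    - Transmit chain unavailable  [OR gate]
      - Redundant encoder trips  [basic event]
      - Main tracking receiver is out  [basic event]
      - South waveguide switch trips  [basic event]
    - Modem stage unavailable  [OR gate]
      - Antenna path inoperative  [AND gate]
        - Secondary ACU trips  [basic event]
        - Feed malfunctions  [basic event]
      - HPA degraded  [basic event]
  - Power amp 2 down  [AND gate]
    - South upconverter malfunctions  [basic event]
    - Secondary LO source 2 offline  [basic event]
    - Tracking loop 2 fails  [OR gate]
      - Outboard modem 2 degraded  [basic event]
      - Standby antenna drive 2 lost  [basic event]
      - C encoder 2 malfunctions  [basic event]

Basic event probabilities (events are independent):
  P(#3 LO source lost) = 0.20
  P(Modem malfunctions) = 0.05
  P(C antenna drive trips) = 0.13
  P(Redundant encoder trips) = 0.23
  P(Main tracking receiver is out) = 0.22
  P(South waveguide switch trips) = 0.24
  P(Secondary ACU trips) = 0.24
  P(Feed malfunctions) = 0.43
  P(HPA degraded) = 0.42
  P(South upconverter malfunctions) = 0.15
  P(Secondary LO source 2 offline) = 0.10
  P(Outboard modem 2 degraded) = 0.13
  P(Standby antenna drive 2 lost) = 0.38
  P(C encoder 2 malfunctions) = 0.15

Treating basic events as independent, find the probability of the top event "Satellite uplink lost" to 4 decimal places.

0.2678

P(Tracking loop unavailable) [AND] = 0.20 × 0.05 = 0.010000
P(Power amp lost) [AND] = 0.010000 × 0.13 = 0.001300
P(Transmit chain unavailable) [OR] = 1 − (1−0.23) × (1−0.22) × (1−0.24) = 0.543544
P(Antenna path inoperative) [AND] = 0.24 × 0.43 = 0.103200
P(Modem stage unavailable) [OR] = 1 − (1−0.103200) × (1−0.42) = 0.479856
P(Backup chain unavailable) [AND] = 0.543544 × 0.479856 = 0.260823
P(Tracking loop 2 fails) [OR] = 1 − (1−0.13) × (1−0.38) × (1−0.15) = 0.541510
P(Power amp 2 down) [AND] = 0.15 × 0.10 × 0.541510 = 0.008123
P(Satellite uplink lost) [OR] = 1 − (1−0.001300) × (1−0.260823) × (1−0.008123) = 0.267780
Rounded to 4 decimal places: P(Satellite uplink lost) ≈ 0.2678.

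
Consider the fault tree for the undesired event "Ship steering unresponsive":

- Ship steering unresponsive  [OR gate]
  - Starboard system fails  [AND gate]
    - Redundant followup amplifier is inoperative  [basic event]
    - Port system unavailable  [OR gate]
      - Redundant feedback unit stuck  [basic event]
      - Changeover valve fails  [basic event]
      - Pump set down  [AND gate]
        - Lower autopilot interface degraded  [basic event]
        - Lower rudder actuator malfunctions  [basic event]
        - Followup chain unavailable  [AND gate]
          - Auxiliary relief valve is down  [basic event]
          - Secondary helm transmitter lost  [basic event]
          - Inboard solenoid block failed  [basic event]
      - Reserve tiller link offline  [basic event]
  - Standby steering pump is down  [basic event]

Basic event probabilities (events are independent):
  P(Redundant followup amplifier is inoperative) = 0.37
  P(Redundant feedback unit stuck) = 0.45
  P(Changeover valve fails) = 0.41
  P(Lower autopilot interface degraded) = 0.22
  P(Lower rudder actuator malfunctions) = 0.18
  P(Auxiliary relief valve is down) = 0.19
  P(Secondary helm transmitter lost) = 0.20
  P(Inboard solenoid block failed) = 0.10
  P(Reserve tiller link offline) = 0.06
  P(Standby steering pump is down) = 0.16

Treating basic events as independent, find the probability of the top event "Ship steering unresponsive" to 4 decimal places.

0.3760

P(Followup chain unavailable) [AND] = 0.19 × 0.20 × 0.10 = 0.003800
P(Pump set down) [AND] = 0.22 × 0.18 × 0.003800 = 0.000150
P(Port system unavailable) [OR] = 1 − (1−0.45) × (1−0.41) × (1−0.000150) × (1−0.06) = 0.695016
P(Starboard system fails) [AND] = 0.37 × 0.695016 = 0.257156
P(Ship steering unresponsive) [OR] = 1 − (1−0.257156) × (1−0.16) = 0.376011
Rounded to 4 decimal places: P(Ship steering unresponsive) ≈ 0.3760.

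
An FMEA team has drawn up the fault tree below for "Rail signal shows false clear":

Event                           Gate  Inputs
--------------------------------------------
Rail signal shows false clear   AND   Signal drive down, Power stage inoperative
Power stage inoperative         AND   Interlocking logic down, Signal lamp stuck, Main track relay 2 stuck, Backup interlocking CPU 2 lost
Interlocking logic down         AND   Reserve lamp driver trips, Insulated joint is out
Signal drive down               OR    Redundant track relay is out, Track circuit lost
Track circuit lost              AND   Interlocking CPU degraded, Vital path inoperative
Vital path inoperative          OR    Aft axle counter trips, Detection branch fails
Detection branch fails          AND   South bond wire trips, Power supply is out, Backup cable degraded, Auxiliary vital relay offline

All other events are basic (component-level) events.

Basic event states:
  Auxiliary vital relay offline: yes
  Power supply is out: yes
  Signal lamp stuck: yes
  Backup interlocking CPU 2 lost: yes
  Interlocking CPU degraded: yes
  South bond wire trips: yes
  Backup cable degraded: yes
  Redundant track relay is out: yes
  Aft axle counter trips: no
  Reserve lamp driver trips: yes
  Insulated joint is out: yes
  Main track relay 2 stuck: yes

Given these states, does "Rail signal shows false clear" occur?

Detection branch fails [AND]: South bond wire trips=occurs, Power supply is out=occurs, Backup cable degraded=occurs, Auxiliary vital relay offline=occurs → all inputs occur → occurs.
Vital path inoperative [OR]: Aft axle counter trips=not, Detection branch fails=occurs → at least one input occurs → occurs.
Track circuit lost [AND]: Interlocking CPU degraded=occurs, Vital path inoperative=occurs → all inputs occur → occurs.
Signal drive down [OR]: Redundant track relay is out=occurs, Track circuit lost=occurs → at least one input occurs → occurs.
Interlocking logic down [AND]: Reserve lamp driver trips=occurs, Insulated joint is out=occurs → all inputs occur → occurs.
Power stage inoperative [AND]: Interlocking logic down=occurs, Signal lamp stuck=occurs, Main track relay 2 stuck=occurs, Backup interlocking CPU 2 lost=occurs → all inputs occur → occurs.
Rail signal shows false clear [AND]: Signal drive down=occurs, Power stage inoperative=occurs → all inputs occur → occurs.

Yes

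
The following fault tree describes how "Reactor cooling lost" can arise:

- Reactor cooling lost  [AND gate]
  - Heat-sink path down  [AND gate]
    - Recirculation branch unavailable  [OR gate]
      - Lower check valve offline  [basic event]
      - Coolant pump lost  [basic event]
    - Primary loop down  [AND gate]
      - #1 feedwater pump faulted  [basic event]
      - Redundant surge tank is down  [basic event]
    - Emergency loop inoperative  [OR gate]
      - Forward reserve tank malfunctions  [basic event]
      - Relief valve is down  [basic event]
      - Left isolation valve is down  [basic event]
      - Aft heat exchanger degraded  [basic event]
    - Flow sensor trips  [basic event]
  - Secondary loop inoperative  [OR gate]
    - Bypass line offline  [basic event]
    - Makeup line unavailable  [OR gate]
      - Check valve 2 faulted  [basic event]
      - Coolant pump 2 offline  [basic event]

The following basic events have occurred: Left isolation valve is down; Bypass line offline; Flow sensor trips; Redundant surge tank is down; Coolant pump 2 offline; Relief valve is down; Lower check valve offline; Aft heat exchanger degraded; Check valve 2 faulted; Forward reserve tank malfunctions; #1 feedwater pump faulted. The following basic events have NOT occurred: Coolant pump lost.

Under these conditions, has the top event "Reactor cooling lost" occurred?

Recirculation branch unavailable [OR]: Lower check valve offline=occurs, Coolant pump lost=not → at least one input occurs → occurs.
Primary loop down [AND]: #1 feedwater pump faulted=occurs, Redundant surge tank is down=occurs → all inputs occur → occurs.
Emergency loop inoperative [OR]: Forward reserve tank malfunctions=occurs, Relief valve is down=occurs, Left isolation valve is down=occurs, Aft heat exchanger degraded=occurs → at least one input occurs → occurs.
Heat-sink path down [AND]: Recirculation branch unavailable=occurs, Primary loop down=occurs, Emergency loop inoperative=occurs, Flow sensor trips=occurs → all inputs occur → occurs.
Makeup line unavailable [OR]: Check valve 2 faulted=occurs, Coolant pump 2 offline=occurs → at least one input occurs → occurs.
Secondary loop inoperative [OR]: Bypass line offline=occurs, Makeup line unavailable=occurs → at least one input occurs → occurs.
Reactor cooling lost [AND]: Heat-sink path down=occurs, Secondary loop inoperative=occurs → all inputs occur → occurs.

Yes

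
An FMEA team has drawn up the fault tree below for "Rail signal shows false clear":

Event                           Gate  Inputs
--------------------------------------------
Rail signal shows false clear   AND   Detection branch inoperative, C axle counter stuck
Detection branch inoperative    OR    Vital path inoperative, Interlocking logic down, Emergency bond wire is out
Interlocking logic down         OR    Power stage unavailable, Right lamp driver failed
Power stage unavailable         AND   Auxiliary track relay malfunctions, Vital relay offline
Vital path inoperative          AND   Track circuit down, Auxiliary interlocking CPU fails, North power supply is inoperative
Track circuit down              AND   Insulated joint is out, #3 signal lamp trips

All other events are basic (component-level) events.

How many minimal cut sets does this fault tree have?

Track circuit down [AND]: one cut set from each child combined → 1 × 1 = 1 cut set(s).
Vital path inoperative [AND]: one cut set from each child combined → 1 × 1 × 1 = 1 cut set(s).
Power stage unavailable [AND]: one cut set from each child combined → 1 × 1 = 1 cut set(s).
Interlocking logic down [OR]: union of children's cut sets → 2 cut set(s).
Detection branch inoperative [OR]: union of children's cut sets → 4 cut set(s).
Rail signal shows false clear [AND]: one cut set from each child combined → 4 × 1 = 4 cut set(s).
Minimal cut sets: {#3 signal lamp trips, Auxiliary interlocking CPU fails, C axle counter stuck, Insulated joint is out, North power supply is inoperative}; {Auxiliary track relay malfunctions, C axle counter stuck, Vital relay offline}; {C axle counter stuck, Right lamp driver failed}; {C axle counter stuck, Emergency bond wire is out}.

4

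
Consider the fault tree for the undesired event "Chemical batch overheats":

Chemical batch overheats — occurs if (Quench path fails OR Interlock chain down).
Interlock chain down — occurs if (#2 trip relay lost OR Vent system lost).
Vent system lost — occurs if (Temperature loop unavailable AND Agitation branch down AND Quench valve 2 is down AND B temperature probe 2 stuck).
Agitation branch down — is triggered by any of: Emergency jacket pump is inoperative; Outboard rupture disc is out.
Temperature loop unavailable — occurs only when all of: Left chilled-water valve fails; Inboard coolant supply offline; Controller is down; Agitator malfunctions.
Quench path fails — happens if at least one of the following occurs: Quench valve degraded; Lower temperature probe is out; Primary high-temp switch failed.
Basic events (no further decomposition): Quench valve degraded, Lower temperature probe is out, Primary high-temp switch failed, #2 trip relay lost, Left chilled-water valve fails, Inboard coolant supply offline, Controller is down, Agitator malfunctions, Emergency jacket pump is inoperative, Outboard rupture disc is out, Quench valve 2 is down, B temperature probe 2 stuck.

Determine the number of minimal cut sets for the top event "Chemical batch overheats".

Quench path fails [OR]: union of children's cut sets → 3 cut set(s).
Temperature loop unavailable [AND]: one cut set from each child combined → 1 × 1 × 1 × 1 = 1 cut set(s).
Agitation branch down [OR]: union of children's cut sets → 2 cut set(s).
Vent system lost [AND]: one cut set from each child combined → 1 × 2 × 1 × 1 = 2 cut set(s).
Interlock chain down [OR]: union of children's cut sets → 3 cut set(s).
Chemical batch overheats [OR]: union of children's cut sets → 6 cut set(s).
Minimal cut sets: {Quench valve degraded}; {Lower temperature probe is out}; {Primary high-temp switch failed}; {#2 trip relay lost}; {Agitator malfunctions, B temperature probe 2 stuck, Controller is down, Emergency jacket pump is inoperative, Inboard coolant supply offline, Left chilled-water valve fails, Quench valve 2 is down}; {Agitator malfunctions, B temperature probe 2 stuck, Controller is down, Inboard coolant supply offline, Left chilled-water valve fails, Outboard rupture disc is out, Quench valve 2 is down}.

6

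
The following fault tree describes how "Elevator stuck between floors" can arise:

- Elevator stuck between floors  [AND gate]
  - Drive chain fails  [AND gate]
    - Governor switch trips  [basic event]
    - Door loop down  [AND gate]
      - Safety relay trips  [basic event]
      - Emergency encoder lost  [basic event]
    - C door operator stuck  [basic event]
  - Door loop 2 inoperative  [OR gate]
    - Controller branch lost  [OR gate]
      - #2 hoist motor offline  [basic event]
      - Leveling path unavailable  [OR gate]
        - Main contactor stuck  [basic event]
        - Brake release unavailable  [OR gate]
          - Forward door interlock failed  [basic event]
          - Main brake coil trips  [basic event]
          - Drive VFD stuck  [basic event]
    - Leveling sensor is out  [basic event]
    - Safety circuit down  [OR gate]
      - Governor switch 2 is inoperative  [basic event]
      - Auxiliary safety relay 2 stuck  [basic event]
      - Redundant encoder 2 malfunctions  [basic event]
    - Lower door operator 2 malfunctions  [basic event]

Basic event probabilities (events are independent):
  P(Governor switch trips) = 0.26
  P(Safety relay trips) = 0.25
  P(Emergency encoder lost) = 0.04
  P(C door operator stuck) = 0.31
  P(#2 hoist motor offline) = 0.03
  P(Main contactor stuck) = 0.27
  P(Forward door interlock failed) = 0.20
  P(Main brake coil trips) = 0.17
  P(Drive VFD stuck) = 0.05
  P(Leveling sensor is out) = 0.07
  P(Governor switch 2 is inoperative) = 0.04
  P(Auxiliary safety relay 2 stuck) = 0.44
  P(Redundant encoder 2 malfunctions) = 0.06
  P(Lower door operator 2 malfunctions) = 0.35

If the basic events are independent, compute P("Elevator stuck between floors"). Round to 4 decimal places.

0.0007

P(Door loop down) [AND] = 0.25 × 0.04 = 0.010000
P(Drive chain fails) [AND] = 0.26 × 0.010000 × 0.31 = 0.000806
P(Brake release unavailable) [OR] = 1 − (1−0.20) × (1−0.17) × (1−0.05) = 0.369200
P(Leveling path unavailable) [OR] = 1 − (1−0.27) × (1−0.369200) = 0.539516
P(Controller branch lost) [OR] = 1 − (1−0.03) × (1−0.539516) = 0.553331
P(Safety circuit down) [OR] = 1 − (1−0.04) × (1−0.44) × (1−0.06) = 0.494656
P(Door loop 2 inoperative) [OR] = 1 − (1−0.553331) × (1−0.07) × (1−0.494656) × (1−0.35) = 0.863551
P(Elevator stuck between floors) [AND] = 0.000806 × 0.863551 = 0.000696
Rounded to 4 decimal places: P(Elevator stuck between floors) ≈ 0.0007.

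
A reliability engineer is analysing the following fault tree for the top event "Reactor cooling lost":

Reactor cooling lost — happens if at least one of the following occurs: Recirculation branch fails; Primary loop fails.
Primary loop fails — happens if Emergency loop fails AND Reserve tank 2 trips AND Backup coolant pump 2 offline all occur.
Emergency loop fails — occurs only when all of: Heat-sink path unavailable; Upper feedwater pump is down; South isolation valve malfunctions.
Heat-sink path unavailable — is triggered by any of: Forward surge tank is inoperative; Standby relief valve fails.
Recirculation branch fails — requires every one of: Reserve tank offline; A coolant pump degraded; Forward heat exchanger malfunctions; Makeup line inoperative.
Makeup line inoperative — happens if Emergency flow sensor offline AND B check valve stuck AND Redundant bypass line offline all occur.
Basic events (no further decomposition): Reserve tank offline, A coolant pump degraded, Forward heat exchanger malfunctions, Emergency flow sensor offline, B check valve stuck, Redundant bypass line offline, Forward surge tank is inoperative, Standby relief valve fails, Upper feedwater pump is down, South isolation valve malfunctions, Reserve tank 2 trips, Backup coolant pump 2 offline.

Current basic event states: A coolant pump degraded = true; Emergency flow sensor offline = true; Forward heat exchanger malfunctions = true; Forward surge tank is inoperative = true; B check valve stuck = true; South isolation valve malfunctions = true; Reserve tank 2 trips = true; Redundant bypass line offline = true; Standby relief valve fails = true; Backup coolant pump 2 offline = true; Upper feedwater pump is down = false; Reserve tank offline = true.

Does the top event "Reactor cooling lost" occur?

Yes

Makeup line inoperative [AND]: Emergency flow sensor offline=occurs, B check valve stuck=occurs, Redundant bypass line offline=occurs → all inputs occur → occurs.
Recirculation branch fails [AND]: Reserve tank offline=occurs, A coolant pump degraded=occurs, Forward heat exchanger malfunctions=occurs, Makeup line inoperative=occurs → all inputs occur → occurs.
Heat-sink path unavailable [OR]: Forward surge tank is inoperative=occurs, Standby relief valve fails=occurs → at least one input occurs → occurs.
Emergency loop fails [AND]: Heat-sink path unavailable=occurs, Upper feedwater pump is down=not, South isolation valve malfunctions=occurs → not all inputs occur → does not occur.
Primary loop fails [AND]: Emergency loop fails=not, Reserve tank 2 trips=occurs, Backup coolant pump 2 offline=occurs → not all inputs occur → does not occur.
Reactor cooling lost [OR]: Recirculation branch fails=occurs, Primary loop fails=not → at least one input occurs → occurs.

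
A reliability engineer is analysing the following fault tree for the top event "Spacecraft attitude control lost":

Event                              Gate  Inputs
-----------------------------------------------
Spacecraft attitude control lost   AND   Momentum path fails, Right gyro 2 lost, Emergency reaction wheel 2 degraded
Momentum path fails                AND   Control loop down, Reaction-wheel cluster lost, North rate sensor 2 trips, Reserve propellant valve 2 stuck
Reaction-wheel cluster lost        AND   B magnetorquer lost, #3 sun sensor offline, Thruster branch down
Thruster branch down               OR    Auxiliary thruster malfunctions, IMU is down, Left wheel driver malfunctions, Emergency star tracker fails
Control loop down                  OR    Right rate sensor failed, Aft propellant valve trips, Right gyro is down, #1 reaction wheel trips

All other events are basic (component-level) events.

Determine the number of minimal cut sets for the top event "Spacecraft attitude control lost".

Control loop down [OR]: union of children's cut sets → 4 cut set(s).
Thruster branch down [OR]: union of children's cut sets → 4 cut set(s).
Reaction-wheel cluster lost [AND]: one cut set from each child combined → 1 × 1 × 4 = 4 cut set(s).
Momentum path fails [AND]: one cut set from each child combined → 4 × 4 × 1 × 1 = 16 cut set(s).
Spacecraft attitude control lost [AND]: one cut set from each child combined → 16 × 1 × 1 = 16 cut set(s).

16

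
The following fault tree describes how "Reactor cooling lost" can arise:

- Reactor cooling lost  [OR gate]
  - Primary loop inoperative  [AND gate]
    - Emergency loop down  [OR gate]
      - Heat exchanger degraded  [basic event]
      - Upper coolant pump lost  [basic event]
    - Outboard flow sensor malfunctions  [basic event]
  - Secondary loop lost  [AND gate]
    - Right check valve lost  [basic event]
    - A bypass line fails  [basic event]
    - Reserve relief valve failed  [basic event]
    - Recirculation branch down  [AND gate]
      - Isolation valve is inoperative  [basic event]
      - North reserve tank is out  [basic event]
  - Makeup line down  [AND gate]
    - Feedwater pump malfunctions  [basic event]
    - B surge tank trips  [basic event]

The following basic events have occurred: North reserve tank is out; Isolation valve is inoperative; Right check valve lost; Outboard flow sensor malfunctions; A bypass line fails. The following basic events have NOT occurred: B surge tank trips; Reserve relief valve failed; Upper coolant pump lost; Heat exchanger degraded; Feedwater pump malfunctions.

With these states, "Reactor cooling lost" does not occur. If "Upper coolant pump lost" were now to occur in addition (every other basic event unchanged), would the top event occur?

Counterfactual: set "Upper coolant pump lost" to occurred.
Emergency loop down [OR]: Heat exchanger degraded=not, Upper coolant pump lost=occurs → at least one input occurs → occurs.
Primary loop inoperative [AND]: Emergency loop down=occurs, Outboard flow sensor malfunctions=occurs → all inputs occur → occurs.
Recirculation branch down [AND]: Isolation valve is inoperative=occurs, North reserve tank is out=occurs → all inputs occur → occurs.
Secondary loop lost [AND]: Right check valve lost=occurs, A bypass line fails=occurs, Reserve relief valve failed=not, Recirculation branch down=occurs → not all inputs occur → does not occur.
Makeup line down [AND]: Feedwater pump malfunctions=not, B surge tank trips=not → not all inputs occur → does not occur.
Reactor cooling lost [OR]: Primary loop inoperative=occurs, Secondary loop lost=not, Makeup line down=not → at least one input occurs → occurs.

Yes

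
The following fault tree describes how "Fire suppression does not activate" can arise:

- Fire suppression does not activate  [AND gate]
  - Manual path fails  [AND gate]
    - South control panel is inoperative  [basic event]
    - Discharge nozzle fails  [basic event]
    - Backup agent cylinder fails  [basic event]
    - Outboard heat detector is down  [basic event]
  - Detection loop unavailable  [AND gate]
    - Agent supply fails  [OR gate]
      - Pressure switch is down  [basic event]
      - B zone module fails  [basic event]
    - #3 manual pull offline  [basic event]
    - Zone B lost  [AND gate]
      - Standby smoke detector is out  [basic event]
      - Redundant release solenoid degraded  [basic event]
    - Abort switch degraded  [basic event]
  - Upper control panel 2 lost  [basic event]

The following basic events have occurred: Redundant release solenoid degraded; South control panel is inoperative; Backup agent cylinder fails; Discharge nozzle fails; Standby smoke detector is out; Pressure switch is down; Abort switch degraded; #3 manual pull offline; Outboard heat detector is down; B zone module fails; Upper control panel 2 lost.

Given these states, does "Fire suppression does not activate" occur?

Yes

Manual path fails [AND]: South control panel is inoperative=occurs, Discharge nozzle fails=occurs, Backup agent cylinder fails=occurs, Outboard heat detector is down=occurs → all inputs occur → occurs.
Agent supply fails [OR]: Pressure switch is down=occurs, B zone module fails=occurs → at least one input occurs → occurs.
Zone B lost [AND]: Standby smoke detector is out=occurs, Redundant release solenoid degraded=occurs → all inputs occur → occurs.
Detection loop unavailable [AND]: Agent supply fails=occurs, #3 manual pull offline=occurs, Zone B lost=occurs, Abort switch degraded=occurs → all inputs occur → occurs.
Fire suppression does not activate [AND]: Manual path fails=occurs, Detection loop unavailable=occurs, Upper control panel 2 lost=occurs → all inputs occur → occurs.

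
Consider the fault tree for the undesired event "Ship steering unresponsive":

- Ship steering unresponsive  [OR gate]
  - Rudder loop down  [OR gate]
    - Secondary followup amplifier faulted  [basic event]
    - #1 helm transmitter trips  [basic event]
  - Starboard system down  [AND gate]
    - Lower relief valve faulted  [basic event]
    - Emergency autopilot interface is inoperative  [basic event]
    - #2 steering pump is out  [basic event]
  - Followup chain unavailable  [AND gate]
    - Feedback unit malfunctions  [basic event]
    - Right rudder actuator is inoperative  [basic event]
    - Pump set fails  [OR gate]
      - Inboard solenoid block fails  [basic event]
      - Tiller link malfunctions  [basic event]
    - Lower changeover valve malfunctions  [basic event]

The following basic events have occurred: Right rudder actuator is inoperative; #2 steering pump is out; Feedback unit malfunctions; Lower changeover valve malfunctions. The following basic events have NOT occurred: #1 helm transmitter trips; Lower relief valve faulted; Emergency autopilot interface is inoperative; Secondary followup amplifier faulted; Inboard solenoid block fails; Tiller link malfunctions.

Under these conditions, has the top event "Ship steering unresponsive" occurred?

Rudder loop down [OR]: Secondary followup amplifier faulted=not, #1 helm transmitter trips=not → no input occurs → does not occur.
Starboard system down [AND]: Lower relief valve faulted=not, Emergency autopilot interface is inoperative=not, #2 steering pump is out=occurs → not all inputs occur → does not occur.
Pump set fails [OR]: Inboard solenoid block fails=not, Tiller link malfunctions=not → no input occurs → does not occur.
Followup chain unavailable [AND]: Feedback unit malfunctions=occurs, Right rudder actuator is inoperative=occurs, Pump set fails=not, Lower changeover valve malfunctions=occurs → not all inputs occur → does not occur.
Ship steering unresponsive [OR]: Rudder loop down=not, Starboard system down=not, Followup chain unavailable=not → no input occurs → does not occur.

No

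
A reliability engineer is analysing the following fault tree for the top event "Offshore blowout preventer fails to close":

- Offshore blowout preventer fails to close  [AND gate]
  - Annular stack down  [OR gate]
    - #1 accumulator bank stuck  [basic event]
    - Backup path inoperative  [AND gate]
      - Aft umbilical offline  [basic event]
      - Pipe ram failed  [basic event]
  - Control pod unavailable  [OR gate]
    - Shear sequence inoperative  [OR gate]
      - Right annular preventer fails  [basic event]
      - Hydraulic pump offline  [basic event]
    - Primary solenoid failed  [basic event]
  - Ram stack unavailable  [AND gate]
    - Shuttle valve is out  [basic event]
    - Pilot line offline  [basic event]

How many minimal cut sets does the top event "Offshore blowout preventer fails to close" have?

6

Backup path inoperative [AND]: one cut set from each child combined → 1 × 1 = 1 cut set(s).
Annular stack down [OR]: union of children's cut sets → 2 cut set(s).
Shear sequence inoperative [OR]: union of children's cut sets → 2 cut set(s).
Control pod unavailable [OR]: union of children's cut sets → 3 cut set(s).
Ram stack unavailable [AND]: one cut set from each child combined → 1 × 1 = 1 cut set(s).
Offshore blowout preventer fails to close [AND]: one cut set from each child combined → 2 × 3 × 1 = 6 cut set(s).
Minimal cut sets: {#1 accumulator bank stuck, Pilot line offline, Right annular preventer fails, Shuttle valve is out}; {#1 accumulator bank stuck, Hydraulic pump offline, Pilot line offline, Shuttle valve is out}; {#1 accumulator bank stuck, Pilot line offline, Primary solenoid failed, Shuttle valve is out}; {Aft umbilical offline, Pilot line offline, Pipe ram failed, Right annular preventer fails, Shuttle valve is out}; {Aft umbilical offline, Hydraulic pump offline, Pilot line offline, Pipe ram failed, Shuttle valve is out}; {Aft umbilical offline, Pilot line offline, Pipe ram failed, Primary solenoid failed, Shuttle valve is out}.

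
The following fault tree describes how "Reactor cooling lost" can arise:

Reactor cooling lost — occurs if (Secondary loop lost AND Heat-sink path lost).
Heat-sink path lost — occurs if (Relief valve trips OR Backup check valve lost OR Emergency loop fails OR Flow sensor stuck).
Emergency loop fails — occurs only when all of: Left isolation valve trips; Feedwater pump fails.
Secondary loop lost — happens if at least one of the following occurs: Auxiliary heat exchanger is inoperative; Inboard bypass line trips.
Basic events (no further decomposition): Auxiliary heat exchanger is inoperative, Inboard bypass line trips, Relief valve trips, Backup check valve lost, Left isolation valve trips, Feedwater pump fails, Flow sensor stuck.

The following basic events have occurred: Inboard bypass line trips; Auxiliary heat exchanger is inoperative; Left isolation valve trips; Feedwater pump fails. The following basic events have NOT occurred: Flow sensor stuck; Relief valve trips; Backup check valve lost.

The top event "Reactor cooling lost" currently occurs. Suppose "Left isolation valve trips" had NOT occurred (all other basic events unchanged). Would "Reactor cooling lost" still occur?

No

Counterfactual: set "Left isolation valve trips" to not occurred.
Secondary loop lost [OR]: Auxiliary heat exchanger is inoperative=occurs, Inboard bypass line trips=occurs → at least one input occurs → occurs.
Emergency loop fails [AND]: Left isolation valve trips=not, Feedwater pump fails=occurs → not all inputs occur → does not occur.
Heat-sink path lost [OR]: Relief valve trips=not, Backup check valve lost=not, Emergency loop fails=not, Flow sensor stuck=not → no input occurs → does not occur.
Reactor cooling lost [AND]: Secondary loop lost=occurs, Heat-sink path lost=not → not all inputs occur → does not occur.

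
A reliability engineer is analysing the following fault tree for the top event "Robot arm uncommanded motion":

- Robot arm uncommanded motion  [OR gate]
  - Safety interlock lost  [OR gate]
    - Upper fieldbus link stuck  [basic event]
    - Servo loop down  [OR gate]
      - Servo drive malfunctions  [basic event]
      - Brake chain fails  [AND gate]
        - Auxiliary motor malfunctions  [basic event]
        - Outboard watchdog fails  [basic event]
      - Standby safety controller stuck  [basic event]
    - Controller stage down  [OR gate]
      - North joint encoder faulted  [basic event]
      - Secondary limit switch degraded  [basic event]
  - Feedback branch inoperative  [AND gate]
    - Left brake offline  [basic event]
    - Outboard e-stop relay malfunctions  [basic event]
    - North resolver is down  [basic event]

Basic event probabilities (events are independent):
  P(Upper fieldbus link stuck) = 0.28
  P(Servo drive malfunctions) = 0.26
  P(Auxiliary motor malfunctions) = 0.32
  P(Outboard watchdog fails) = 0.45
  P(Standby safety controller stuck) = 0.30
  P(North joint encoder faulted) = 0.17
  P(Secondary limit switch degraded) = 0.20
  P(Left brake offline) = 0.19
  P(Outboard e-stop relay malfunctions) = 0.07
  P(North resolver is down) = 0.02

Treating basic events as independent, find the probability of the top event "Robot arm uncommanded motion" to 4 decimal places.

P(Brake chain fails) [AND] = 0.32 × 0.45 = 0.144000
P(Servo loop down) [OR] = 1 − (1−0.26) × (1−0.144000) × (1−0.30) = 0.556592
P(Controller stage down) [OR] = 1 − (1−0.17) × (1−0.20) = 0.336000
P(Safety interlock lost) [OR] = 1 − (1−0.28) × (1−0.556592) × (1−0.336000) = 0.788016
P(Feedback branch inoperative) [AND] = 0.19 × 0.07 × 0.02 = 0.000266
P(Robot arm uncommanded motion) [OR] = 1 − (1−0.788016) × (1−0.000266) = 0.788072
Rounded to 4 decimal places: P(Robot arm uncommanded motion) ≈ 0.7881.

0.7881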